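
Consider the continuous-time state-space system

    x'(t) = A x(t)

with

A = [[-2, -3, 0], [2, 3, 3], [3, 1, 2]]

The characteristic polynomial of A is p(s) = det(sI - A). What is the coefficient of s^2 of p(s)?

-3

Expand det(sI - A) for the 3×3 matrix.
p(s) = s^3 - 3s^2 - s + 21.
(Check: constant term = det(-A) = (-1)^3 det A = 21; coefficient of s^2 = -tr A = -3.)
The coefficient of s^2 is -3.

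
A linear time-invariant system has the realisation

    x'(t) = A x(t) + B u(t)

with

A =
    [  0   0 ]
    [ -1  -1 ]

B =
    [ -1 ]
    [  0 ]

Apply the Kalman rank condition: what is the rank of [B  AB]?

2

AB = [[0], [1]]
Controllability matrix C = [B  AB] = [[-1, 0], [0, 1]]
det(C) = (-1)·1 - 0·0 = -1 - 0 = -1 ≠ 0, so rank(C) = 2.
rank(C) = 2 = n, so the pair (A, B) is completely controllable.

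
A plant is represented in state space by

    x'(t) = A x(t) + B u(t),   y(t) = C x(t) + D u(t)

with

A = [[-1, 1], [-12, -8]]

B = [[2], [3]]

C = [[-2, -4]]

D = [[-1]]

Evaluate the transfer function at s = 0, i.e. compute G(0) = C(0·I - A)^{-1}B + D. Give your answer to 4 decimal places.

1.3000

G(0) = C(-A)^{-1}B + D = -C A^{-1} B + D.
det A = 20, so A^{-1} = (1/20)·adj(A) = [[-2/5, -1/20], [3/5, -1/20]]
A^{-1} B = [-19/20, 21/20]^T
C A^{-1} B = -23/10
G(0) = D - C A^{-1} B = -1 - (-23/10) = 13/10 ≈ 1.3000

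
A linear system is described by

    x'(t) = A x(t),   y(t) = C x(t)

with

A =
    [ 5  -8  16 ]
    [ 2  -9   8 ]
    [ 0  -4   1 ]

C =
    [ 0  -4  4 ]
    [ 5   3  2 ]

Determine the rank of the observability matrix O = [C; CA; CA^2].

CA = [[-8, 20, -28], [31, -75, 106]]
CA^2 = [[0, -4, 4], [5, 3, 2]]
Observability matrix O = [C; CA; CA^2] = [[0, -4, 4], [5, 3, 2], [-8, 20, -28], [31, -75, 106], [0, -4, 4], [5, 3, 2]]
The columns c1, c2, c3 of O are linearly dependent: -c1 + c2 + c3 = 0 (check each entry), so rank(O) ≤ 2.
The 2×2 minor from rows 1, 2, columns 1, 2 is 0·3 - (-4)·5 = 0 - (-20) = 20 ≠ 0, so rank(O) = 2.
rank(O) = 2 < n = 3, so the pair (A, C) is not completely observable.

2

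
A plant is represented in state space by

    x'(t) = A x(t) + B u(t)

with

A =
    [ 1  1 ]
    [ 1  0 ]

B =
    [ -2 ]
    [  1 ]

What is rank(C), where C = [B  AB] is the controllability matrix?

2

AB = [[-1], [-2]]
Controllability matrix C = [B  AB] = [[-2, -1], [1, -2]]
det(C) = (-2)·(-2) - (-1)·1 = 4 - (-1) = 5 ≠ 0, so rank(C) = 2.
rank(C) = 2 = n, so the pair (A, B) is completely controllable.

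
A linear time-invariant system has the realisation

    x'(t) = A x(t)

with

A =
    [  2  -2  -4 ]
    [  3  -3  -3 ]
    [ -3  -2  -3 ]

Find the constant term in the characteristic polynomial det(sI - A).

-30

Expand det(sI - A) for the 3×3 matrix.
p(s) = s^3 + 4s^2 - 15s - 30.
(Check: constant term = det(-A) = (-1)^3 det A = -30; coefficient of s^2 = -tr A = 4.)
The constant term is -30.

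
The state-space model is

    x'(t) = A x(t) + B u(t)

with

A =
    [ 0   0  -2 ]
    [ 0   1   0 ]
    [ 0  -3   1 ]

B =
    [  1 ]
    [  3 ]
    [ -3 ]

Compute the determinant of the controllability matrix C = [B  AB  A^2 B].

-351

AB = [[6], [3], [-12]]
A^2B = [[24], [3], [-21]]
Controllability matrix C = [B  AB  A^2B] = [[1, 6, 24], [3, 3, 3], [-3, -12, -21]]
Expanding along the first row, det(C) = 1·(3·(-21) - 3·(-12)) - 6·(3·(-21) - 3·(-3)) + 24·(3·(-12) - 3·(-3)) = 1·(-27) - 6·(-54) + 24·(-27) = -351
Since det(C) ≠ 0, rank(C) = 3 and the system is completely controllable.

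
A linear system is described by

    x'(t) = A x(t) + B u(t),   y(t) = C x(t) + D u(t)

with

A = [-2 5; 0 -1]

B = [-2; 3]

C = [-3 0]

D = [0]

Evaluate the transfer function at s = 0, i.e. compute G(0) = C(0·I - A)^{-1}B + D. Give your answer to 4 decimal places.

-19.5000

G(0) = C(-A)^{-1}B + D = -C A^{-1} B + D.
det A = 2, so A^{-1} = (1/2)·adj(A) = [[-1/2, -5/2], [0, -1]]
A^{-1} B = [-13/2, -3]^T
C A^{-1} B = 39/2
G(0) = D - C A^{-1} B = 0 - (39/2) = -39/2 ≈ -19.5000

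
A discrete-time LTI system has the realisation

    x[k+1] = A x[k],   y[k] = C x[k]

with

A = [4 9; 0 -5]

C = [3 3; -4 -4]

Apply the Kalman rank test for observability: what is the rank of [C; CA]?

1

CA = [[12, 12], [-16, -16]]
Observability matrix O = [C; CA] = [[3, 3], [-4, -4], [12, 12], [-16, -16]]
Every row of O is a scalar multiple of row 1 = [3, 3] (multipliers 1, -4/3, 4, -16/3), so the rows span a one-dimensional space.
O ≠ 0, hence rank(O) = 1.
rank(O) = 1 < n = 2, so the pair (A, C) is not completely observable.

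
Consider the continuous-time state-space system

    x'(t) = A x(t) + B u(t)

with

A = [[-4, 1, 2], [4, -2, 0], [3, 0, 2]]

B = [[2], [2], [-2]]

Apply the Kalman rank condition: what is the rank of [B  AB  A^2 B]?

3

AB = [[-10], [4], [2]]
A^2B = [[48], [-48], [-26]]
Controllability matrix C = [B  AB  A^2B] = [[2, -10, 48], [2, 4, -48], [-2, 2, -26]]
det(C) = 2·(4·(-26) - (-48)·2) - (-10)·(2·(-26) - (-48)·(-2)) + 48·(2·2 - 4·(-2)) = 2·(-8) - (-10)·(-148) + 48·12 = -920 ≠ 0, so rank(C) = 3.
rank(C) = 3 = n, so the pair (A, B) is completely controllable.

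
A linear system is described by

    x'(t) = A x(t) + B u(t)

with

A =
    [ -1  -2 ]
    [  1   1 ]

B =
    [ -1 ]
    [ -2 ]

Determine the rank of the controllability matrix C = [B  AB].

AB = [[5], [-3]]
Controllability matrix C = [B  AB] = [[-1, 5], [-2, -3]]
det(C) = (-1)·(-3) - 5·(-2) = 3 - (-10) = 13 ≠ 0, so rank(C) = 2.
rank(C) = 2 = n, so the pair (A, B) is completely controllable.

2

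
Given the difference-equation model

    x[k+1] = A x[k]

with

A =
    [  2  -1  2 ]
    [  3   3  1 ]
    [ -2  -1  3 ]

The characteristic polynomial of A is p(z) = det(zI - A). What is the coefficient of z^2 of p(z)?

-8

Expand det(zI - A) for the 3×3 matrix.
p(z) = z^3 - 8z^2 + 29z - 37.
(Check: constant term = det(-A) = (-1)^3 det A = -37; coefficient of z^2 = -tr A = -8.)
The coefficient of z^2 is -8.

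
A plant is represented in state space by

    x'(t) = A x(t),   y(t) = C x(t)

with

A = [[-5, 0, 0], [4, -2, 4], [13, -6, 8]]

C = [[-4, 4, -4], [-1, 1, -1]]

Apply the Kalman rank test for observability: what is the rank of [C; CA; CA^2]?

1

CA = [[-16, 16, -16], [-4, 4, -4]]
CA^2 = [[-64, 64, -64], [-16, 16, -16]]
Observability matrix O = [C; CA; CA^2] = [[-4, 4, -4], [-1, 1, -1], [-16, 16, -16], [-4, 4, -4], [-64, 64, -64], [-16, 16, -16]]
Every row of O is a scalar multiple of row 1 = [-4, 4, -4] (multipliers 1, 1/4, 4, 1, 16, 4), so the rows span a one-dimensional space.
O ≠ 0, hence rank(O) = 1.
rank(O) = 1 < n = 3, so the pair (A, C) is not completely observable.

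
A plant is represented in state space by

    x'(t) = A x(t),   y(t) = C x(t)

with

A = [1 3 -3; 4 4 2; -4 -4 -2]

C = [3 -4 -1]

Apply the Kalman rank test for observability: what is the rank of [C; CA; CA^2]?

CA = [[-9, -3, -15]]
CA^2 = [[39, 21, 51]]
Observability matrix O = [C; CA; CA^2] = [[3, -4, -1], [-9, -3, -15], [39, 21, 51]]
det(O) = 3·((-3)·51 - (-15)·21) - (-4)·((-9)·51 - (-15)·39) + (-1)·((-9)·21 - (-3)·39) = 3·162 - (-4)·126 + (-1)·(-72) = 1062 ≠ 0, so rank(O) = 3.
rank(O) = 3 = n, so the pair (A, C) is completely observable.

3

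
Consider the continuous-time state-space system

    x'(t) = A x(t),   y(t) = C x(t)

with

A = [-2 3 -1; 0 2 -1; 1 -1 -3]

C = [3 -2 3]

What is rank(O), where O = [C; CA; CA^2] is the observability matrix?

3

CA = [[-3, 2, -10]]
CA^2 = [[-4, 5, 31]]
Observability matrix O = [C; CA; CA^2] = [[3, -2, 3], [-3, 2, -10], [-4, 5, 31]]
det(O) = 3·(2·31 - (-10)·5) - (-2)·((-3)·31 - (-10)·(-4)) + 3·((-3)·5 - 2·(-4)) = 3·112 - (-2)·(-133) + 3·(-7) = 49 ≠ 0, so rank(O) = 3.
rank(O) = 3 = n, so the pair (A, C) is completely observable.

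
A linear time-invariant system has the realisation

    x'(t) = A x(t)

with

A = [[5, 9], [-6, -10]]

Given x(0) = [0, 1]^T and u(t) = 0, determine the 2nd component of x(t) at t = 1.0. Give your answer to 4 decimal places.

det(sI - A) = s^2 - (tr A)s + det A, with tr A = 5 + (-10) = -5 and det A = 5·(-10) - 9·(-6) = -50 - (-54) = 4.
So p(s) = det(sI - A) = s^2 + 5s + 4.
Factor s^2 + 5s + 4: two numbers with sum -5 and product 4 are -1 and -4, so s^2 + 5s + 4 = (s + 1)(s + 4).
Hence p(s) = (s + 1) (s + 4), with roots -4, -1.
The eigenvalues -4, -1 are distinct and real, so A is diagonalisable and x(t) = e^{At} x(0) = V diag(e^{λ_i t}) V^{-1} x(0), where the columns of V are the eigenvectors.
λ = -4: A - (-4)I = [[9, 9], [-6, -6]]. Row 1 gives 9·v1 + 9·v2 = 0, so take v_1 = [-1, 1]^T.
λ = -1: A - (-1)I = [[6, 9], [-6, -9]]. Row 1 gives 6·v1 + 9·v2 = 0, so take v_2 = [3, -2]^T.
V = [v_1 v_2] = [[-1, 3], [1, -2]] has det V = -1, so V^{-1} = adj(V)/det V = [[2, 3], [1, 1]].
Modal coordinates z(0) = V^{-1} x(0): 2·0 + 3·1 = 3; 1·0 + 1·1 = 1; so z(0) = [3, 1]^T.
x_2(t) = Σ_i (v_i)_2 · z_i(0) · e^{λ_i t} (row 2 of V times the modal terms).
x_2(1.0) = 1·3·e^{-4·1.0} + (-2)·1·e^{-1·1.0} = 3·0.018316 + (-2)·0.367879 = -0.6808.

-0.6808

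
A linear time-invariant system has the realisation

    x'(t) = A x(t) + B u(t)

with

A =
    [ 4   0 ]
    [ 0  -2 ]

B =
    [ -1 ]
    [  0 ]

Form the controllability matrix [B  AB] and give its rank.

1

AB = [[-4], [0]]
Controllability matrix C = [B  AB] = [[-1, -4], [0, 0]]
Every column of C is a scalar multiple of column 1 = [-1, 0] (multipliers 1, 4), so the columns span a one-dimensional space.
C ≠ 0, hence rank(C) = 1.
rank(C) = 1 < n = 2, so the pair (A, B) is not completely controllable.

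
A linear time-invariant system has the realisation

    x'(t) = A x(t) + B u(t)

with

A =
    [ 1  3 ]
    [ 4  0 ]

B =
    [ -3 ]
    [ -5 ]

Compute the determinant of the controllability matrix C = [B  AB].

-54

AB = [[-18], [-12]]
Controllability matrix C = [B  AB] = [[-3, -18], [-5, -12]]
det(C) = (-3)·(-12) - (-18)·(-5) = 36 - 90 = -54
Since det(C) ≠ 0, rank(C) = 2 and the system is completely controllable.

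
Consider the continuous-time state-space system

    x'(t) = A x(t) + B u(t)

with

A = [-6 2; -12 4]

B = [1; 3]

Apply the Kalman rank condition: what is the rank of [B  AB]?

1

AB = [[0], [0]]
Controllability matrix C = [B  AB] = [[1, 0], [3, 0]]
Every column of C is a scalar multiple of column 1 = [1, 3] (multipliers 1, 0), so the columns span a one-dimensional space.
C ≠ 0, hence rank(C) = 1.
rank(C) = 1 < n = 2, so the pair (A, B) is not completely controllable.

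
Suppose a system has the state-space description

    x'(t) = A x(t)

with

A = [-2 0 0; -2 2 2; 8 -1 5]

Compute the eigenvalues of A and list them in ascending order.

-2, 3, 4

det(sI - A) = s^3 - (tr A)s^2 + (M11 + M22 + M33)s - det A, where Mii is the 2×2 principal minor of A obtained by deleting row i and column i.
tr A = (-2) + 2 + 5 = 5; M11 = 2·5 - 2·(-1) = 10 - (-2) = 12; M22 = (-2)·5 - 0·8 = -10 - 0 = -10; M33 = (-2)·2 - 0·(-2) = -4 - 0 = -4; sum of minors = -2.
det A = (-2)·(2·5 - 2·(-1)) - 0·((-2)·5 - 2·8) + 0·((-2)·(-1) - 2·8) = (-2)·12 - 0·(-26) + 0·(-14) = -24.
So p(s) = det(sI - A) = s^3 - 5s^2 - 2s + 24.
Rational-root test: any integer root divides 24. Testing small divisors, s = -2 works: p(-2) = -8 + (-20) + 4 + 24 = 0, so (s + 2) is a factor.
Dividing, p(s) = (s + 2)(s^2 - 7s + 12).
Factor s^2 - 7s + 12: two numbers with sum 7 and product 12 are 4 and 3, so s^2 - 7s + 12 = (s - 4)(s - 3).
Hence p(s) = (s - 4) (s - 3) (s + 2), with roots -2, 3, 4.
At least one eigenvalue has non-negative real part, so the system is not asymptotically stable.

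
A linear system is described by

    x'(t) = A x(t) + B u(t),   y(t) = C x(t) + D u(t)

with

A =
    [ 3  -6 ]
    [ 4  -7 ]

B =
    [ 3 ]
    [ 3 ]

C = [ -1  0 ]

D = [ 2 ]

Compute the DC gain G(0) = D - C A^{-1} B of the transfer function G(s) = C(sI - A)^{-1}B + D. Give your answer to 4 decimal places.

1.0000

G(0) = C(-A)^{-1}B + D = -C A^{-1} B + D.
det A = 3, so A^{-1} = (1/3)·adj(A) = [[-7/3, 2], [-4/3, 1]]
A^{-1} B = [-1, -1]^T
C A^{-1} B = 1
G(0) = D - C A^{-1} B = 2 - (1) = 1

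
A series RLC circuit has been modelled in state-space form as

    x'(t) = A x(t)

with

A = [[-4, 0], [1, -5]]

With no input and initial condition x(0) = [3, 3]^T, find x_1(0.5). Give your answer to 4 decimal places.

0.4060

det(sI - A) = s^2 - (tr A)s + det A, with tr A = (-4) + (-5) = -9 and det A = (-4)·(-5) - 0·1 = 20 - 0 = 20.
So p(s) = det(sI - A) = s^2 + 9s + 20.
Factor s^2 + 9s + 20: two numbers with sum -9 and product 20 are -4 and -5, so s^2 + 9s + 20 = (s + 4)(s + 5).
Hence p(s) = (s + 4) (s + 5), with roots -5, -4.
The eigenvalues -5, -4 are distinct and real, so A is diagonalisable and x(t) = e^{At} x(0) = V diag(e^{λ_i t}) V^{-1} x(0), where the columns of V are the eigenvectors.
λ = -5: A - (-5)I = [[1, 0], [1, 0]]. Row 1 gives 1·v1 + 0·v2 = 0, so take v_1 = [0, -1]^T.
λ = -4: A - (-4)I = [[0, 0], [1, -1]]. Row 2 gives 1·v1 + (-1)·v2 = 0, so take v_2 = [-1, -1]^T.
V = [v_1 v_2] = [[0, -1], [-1, -1]] has det V = -1, so V^{-1} = adj(V)/det V = [[1, -1], [-1, 0]].
Modal coordinates z(0) = V^{-1} x(0): 1·3 + (-1)·3 = 0; (-1)·3 + 0·3 = -3; so z(0) = [0, -3]^T.
x_1(t) = Σ_i (v_i)_1 · z_i(0) · e^{λ_i t} (row 1 of V times the modal terms).
x_1(0.5) = 0·0·e^{-5·0.5} + (-1)·(-3)·e^{-4·0.5} = 0·0.082085 + 3·0.135335 = 0.4060.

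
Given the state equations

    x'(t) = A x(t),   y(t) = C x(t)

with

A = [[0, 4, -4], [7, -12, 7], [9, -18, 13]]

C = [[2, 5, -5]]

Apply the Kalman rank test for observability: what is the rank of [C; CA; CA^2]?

CA = [[-10, 38, -38]]
CA^2 = [[-76, 188, -188]]
Observability matrix O = [C; CA; CA^2] = [[2, 5, -5], [-10, 38, -38], [-76, 188, -188]]
The columns c1, c2, c3 of O are linearly dependent: c2 + c3 = 0 (check each entry), so rank(O) ≤ 2.
The 2×2 minor from rows 1, 2, columns 1, 2 is 2·38 - 5·(-10) = 76 - (-50) = 126 ≠ 0, so rank(O) = 2.
rank(O) = 2 < n = 3, so the pair (A, C) is not completely observable.

2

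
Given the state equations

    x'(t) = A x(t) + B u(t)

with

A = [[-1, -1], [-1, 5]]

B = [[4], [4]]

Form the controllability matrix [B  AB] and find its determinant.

96

AB = [[-8], [16]]
Controllability matrix C = [B  AB] = [[4, -8], [4, 16]]
det(C) = 4·16 - (-8)·4 = 64 - (-32) = 96
Since det(C) ≠ 0, rank(C) = 2 and the system is completely controllable.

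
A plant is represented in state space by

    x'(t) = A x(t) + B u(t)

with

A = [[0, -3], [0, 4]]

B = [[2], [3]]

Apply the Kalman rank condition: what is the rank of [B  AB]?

2

AB = [[-9], [12]]
Controllability matrix C = [B  AB] = [[2, -9], [3, 12]]
det(C) = 2·12 - (-9)·3 = 24 - (-27) = 51 ≠ 0, so rank(C) = 2.
rank(C) = 2 = n, so the pair (A, B) is completely controllable.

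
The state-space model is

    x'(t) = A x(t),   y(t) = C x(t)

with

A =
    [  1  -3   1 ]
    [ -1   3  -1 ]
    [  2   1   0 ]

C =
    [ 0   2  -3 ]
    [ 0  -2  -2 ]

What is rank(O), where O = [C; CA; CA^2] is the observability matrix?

3

CA = [[-8, 3, -2], [-2, -8, 2]]
CA^2 = [[-15, 31, -11], [10, -16, 6]]
Observability matrix O = [C; CA; CA^2] = [[0, 2, -3], [0, -2, -2], [-8, 3, -2], [-2, -8, 2], [-15, 31, -11], [10, -16, 6]]
Take the 3×3 submatrix of O formed by rows 1, 2, 3: [[0, 2, -3], [0, -2, -2], [-8, 3, -2]]. Its determinant is 0·((-2)·(-2) - (-2)·3) - 2·(0·(-2) - (-2)·(-8)) + (-3)·(0·3 - (-2)·(-8)) = 0·10 - 2·(-16) + (-3)·(-16) = 80 ≠ 0.
So rank(O) ≥ 3; since O has 3 columns, rank(O) = 3.
rank(O) = 3 = n, so the pair (A, C) is completely observable.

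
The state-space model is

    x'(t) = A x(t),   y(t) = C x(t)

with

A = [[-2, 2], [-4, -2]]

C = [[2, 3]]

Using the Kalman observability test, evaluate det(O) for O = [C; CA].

44

CA = [[-16, -2]]
Observability matrix O = [C; CA] = [[2, 3], [-16, -2]]
det(O) = 2·(-2) - 3·(-16) = -4 - (-48) = 44
Since det(O) ≠ 0, rank(O) = 2 and the system is completely observable.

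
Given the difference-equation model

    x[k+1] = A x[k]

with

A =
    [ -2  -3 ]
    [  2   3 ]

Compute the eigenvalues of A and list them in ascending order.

det(zI - A) = z^2 - (tr A)z + det A, with tr A = (-2) + 3 = 1 and det A = (-2)·3 - (-3)·2 = -6 - (-6) = 0.
So p(z) = det(zI - A) = z^2 - z.
Factor z^2 - z: two numbers with sum 1 and product 0 are 1 and 0, so z^2 - z = z(z - 1).
Hence p(z) = z (z - 1), with roots 0, 1.

0, 1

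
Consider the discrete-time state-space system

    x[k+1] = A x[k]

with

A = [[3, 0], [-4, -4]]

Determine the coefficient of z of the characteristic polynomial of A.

For a 2×2 matrix, det(zI - A) = z^2 - (tr A)z + det A.
tr A = -1, det A = -12.
So p(z) = z^2 + z - 12.
The coefficient of z is 1.

1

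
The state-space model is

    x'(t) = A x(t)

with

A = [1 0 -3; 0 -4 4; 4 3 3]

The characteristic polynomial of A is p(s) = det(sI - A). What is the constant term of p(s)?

Expand det(sI - A) for the 3×3 matrix.
p(s) = s^3 - 13s + 72.
(Check: constant term = det(-A) = (-1)^3 det A = 72; coefficient of s^2 = -tr A = 0.)
The constant term is 72.

72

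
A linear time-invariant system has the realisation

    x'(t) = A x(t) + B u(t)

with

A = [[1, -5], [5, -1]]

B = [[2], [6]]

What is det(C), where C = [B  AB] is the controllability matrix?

AB = [[-28], [4]]
Controllability matrix C = [B  AB] = [[2, -28], [6, 4]]
det(C) = 2·4 - (-28)·6 = 8 - (-168) = 176
Since det(C) ≠ 0, rank(C) = 2 and the system is completely controllable.

176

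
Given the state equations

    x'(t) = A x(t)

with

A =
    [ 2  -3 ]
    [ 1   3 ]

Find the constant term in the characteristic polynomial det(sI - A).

9

For a 2×2 matrix, det(sI - A) = s^2 - (tr A)s + det A.
tr A = 5, det A = 9.
So p(s) = s^2 - 5s + 9.
The constant term is 9.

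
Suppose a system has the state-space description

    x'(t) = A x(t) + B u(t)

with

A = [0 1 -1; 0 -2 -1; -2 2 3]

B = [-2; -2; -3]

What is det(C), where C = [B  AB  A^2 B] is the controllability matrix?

909

AB = [[1], [7], [-9]]
A^2B = [[16], [-5], [-15]]
Controllability matrix C = [B  AB  A^2B] = [[-2, 1, 16], [-2, 7, -5], [-3, -9, -15]]
Expanding along the first row, det(C) = (-2)·(7·(-15) - (-5)·(-9)) - 1·((-2)·(-15) - (-5)·(-3)) + 16·((-2)·(-9) - 7·(-3)) = (-2)·(-150) - 1·15 + 16·39 = 909
Since det(C) ≠ 0, rank(C) = 3 and the system is completely controllable.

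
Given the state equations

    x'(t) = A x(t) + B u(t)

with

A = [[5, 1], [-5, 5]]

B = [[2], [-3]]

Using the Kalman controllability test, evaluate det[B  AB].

AB = [[7], [-25]]
Controllability matrix C = [B  AB] = [[2, 7], [-3, -25]]
det(C) = 2·(-25) - 7·(-3) = -50 - (-21) = -29
Since det(C) ≠ 0, rank(C) = 2 and the system is completely controllable.

-29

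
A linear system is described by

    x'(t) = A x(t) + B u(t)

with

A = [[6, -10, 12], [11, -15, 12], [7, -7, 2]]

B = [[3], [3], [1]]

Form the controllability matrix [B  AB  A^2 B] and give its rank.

AB = [[0], [0], [2]]
A^2B = [[24], [24], [4]]
Controllability matrix C = [B  AB  A^2B] = [[3, 0, 24], [3, 0, 24], [1, 2, 4]]
The rows r1, r2, r3 of C are linearly dependent: -r1 + r2 = 0 (check each entry), so rank(C) ≤ 2.
The 2×2 minor from rows 1, 3, columns 1, 2 is 3·2 - 0·1 = 6 - 0 = 6 ≠ 0, so rank(C) = 2.
rank(C) = 2 < n = 3, so the pair (A, B) is not completely controllable.

2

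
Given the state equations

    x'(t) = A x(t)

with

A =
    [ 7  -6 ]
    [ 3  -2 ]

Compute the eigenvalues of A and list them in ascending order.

det(sI - A) = s^2 - (tr A)s + det A, with tr A = 7 + (-2) = 5 and det A = 7·(-2) - (-6)·3 = -14 - (-18) = 4.
So p(s) = det(sI - A) = s^2 - 5s + 4.
Factor s^2 - 5s + 4: two numbers with sum 5 and product 4 are 4 and 1, so s^2 - 5s + 4 = (s - 4)(s - 1).
Hence p(s) = (s - 4) (s - 1), with roots 1, 4.
At least one eigenvalue has non-negative real part, so the system is not asymptotically stable.

1, 4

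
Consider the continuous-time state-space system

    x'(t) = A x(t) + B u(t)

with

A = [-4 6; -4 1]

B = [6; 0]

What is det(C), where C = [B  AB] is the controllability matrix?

-144

AB = [[-24], [-24]]
Controllability matrix C = [B  AB] = [[6, -24], [0, -24]]
det(C) = 6·(-24) - (-24)·0 = -144 - 0 = -144
Since det(C) ≠ 0, rank(C) = 2 and the system is completely controllable.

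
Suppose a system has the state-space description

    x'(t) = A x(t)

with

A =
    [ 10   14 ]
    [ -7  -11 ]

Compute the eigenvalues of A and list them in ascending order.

det(sI - A) = s^2 - (tr A)s + det A, with tr A = 10 + (-11) = -1 and det A = 10·(-11) - 14·(-7) = -110 - (-98) = -12.
So p(s) = det(sI - A) = s^2 + s - 12.
Factor s^2 + s - 12: two numbers with sum -1 and product -12 are 3 and -4, so s^2 + s - 12 = (s - 3)(s + 4).
Hence p(s) = (s - 3) (s + 4), with roots -4, 3.
At least one eigenvalue has non-negative real part, so the system is not asymptotically stable.

-4, 3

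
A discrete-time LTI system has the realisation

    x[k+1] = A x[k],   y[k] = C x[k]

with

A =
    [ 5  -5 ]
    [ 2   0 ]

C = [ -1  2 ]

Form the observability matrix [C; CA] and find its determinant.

CA = [[-1, 5]]
Observability matrix O = [C; CA] = [[-1, 2], [-1, 5]]
det(O) = (-1)·5 - 2·(-1) = -5 - (-2) = -3
Since det(O) ≠ 0, rank(O) = 2 and the system is completely observable.

-3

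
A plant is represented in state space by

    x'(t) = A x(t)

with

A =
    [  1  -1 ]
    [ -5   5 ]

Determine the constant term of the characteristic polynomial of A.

For a 2×2 matrix, det(sI - A) = s^2 - (tr A)s + det A.
tr A = 6, det A = 0.
So p(s) = s^2 - 6s.
The constant term is 0.

0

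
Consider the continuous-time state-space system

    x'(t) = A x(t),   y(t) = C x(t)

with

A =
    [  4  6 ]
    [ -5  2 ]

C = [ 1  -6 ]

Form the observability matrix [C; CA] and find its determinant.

198

CA = [[34, -6]]
Observability matrix O = [C; CA] = [[1, -6], [34, -6]]
det(O) = 1·(-6) - (-6)·34 = -6 - (-204) = 198
Since det(O) ≠ 0, rank(O) = 2 and the system is completely observable.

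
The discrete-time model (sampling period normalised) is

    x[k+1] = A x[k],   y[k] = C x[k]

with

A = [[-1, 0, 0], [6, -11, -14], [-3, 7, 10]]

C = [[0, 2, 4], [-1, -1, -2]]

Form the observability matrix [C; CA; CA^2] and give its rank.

CA = [[0, 6, 12], [1, -3, -6]]
CA^2 = [[0, 18, 36], [-1, -9, -18]]
Observability matrix O = [C; CA; CA^2] = [[0, 2, 4], [-1, -1, -2], [0, 6, 12], [1, -3, -6], [0, 18, 36], [-1, -9, -18]]
The columns c1, c2, c3 of O are linearly dependent: -2·c2 + c3 = 0 (check each entry), so rank(O) ≤ 2.
The 2×2 minor from rows 1, 2, columns 1, 2 is 0·(-1) - 2·(-1) = 0 - (-2) = 2 ≠ 0, so rank(O) = 2.
rank(O) = 2 < n = 3, so the pair (A, C) is not completely observable.

2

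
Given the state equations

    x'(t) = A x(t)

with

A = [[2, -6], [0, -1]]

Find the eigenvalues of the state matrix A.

-1, 2

det(sI - A) = s^2 - (tr A)s + det A, with tr A = 2 + (-1) = 1 and det A = 2·(-1) - (-6)·0 = -2 - 0 = -2.
So p(s) = det(sI - A) = s^2 - s - 2.
Factor s^2 - s - 2: two numbers with sum 1 and product -2 are 2 and -1, so s^2 - s - 2 = (s - 2)(s + 1).
Hence p(s) = (s - 2) (s + 1), with roots -1, 2.
At least one eigenvalue has non-negative real part, so the system is not asymptotically stable.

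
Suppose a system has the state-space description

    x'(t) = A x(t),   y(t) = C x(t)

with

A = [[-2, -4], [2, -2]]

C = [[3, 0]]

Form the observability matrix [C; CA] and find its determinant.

CA = [[-6, -12]]
Observability matrix O = [C; CA] = [[3, 0], [-6, -12]]
det(O) = 3·(-12) - 0·(-6) = -36 - 0 = -36
Since det(O) ≠ 0, rank(O) = 2 and the system is completely observable.

-36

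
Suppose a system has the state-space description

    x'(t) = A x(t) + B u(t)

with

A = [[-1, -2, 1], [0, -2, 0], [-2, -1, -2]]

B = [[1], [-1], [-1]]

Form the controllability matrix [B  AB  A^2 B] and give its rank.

3

AB = [[0], [2], [1]]
A^2B = [[-3], [-4], [-4]]
Controllability matrix C = [B  AB  A^2B] = [[1, 0, -3], [-1, 2, -4], [-1, 1, -4]]
det(C) = 1·(2·(-4) - (-4)·1) - 0·((-1)·(-4) - (-4)·(-1)) + (-3)·((-1)·1 - 2·(-1)) = 1·(-4) - 0·0 + (-3)·1 = -7 ≠ 0, so rank(C) = 3.
rank(C) = 3 = n, so the pair (A, B) is completely controllable.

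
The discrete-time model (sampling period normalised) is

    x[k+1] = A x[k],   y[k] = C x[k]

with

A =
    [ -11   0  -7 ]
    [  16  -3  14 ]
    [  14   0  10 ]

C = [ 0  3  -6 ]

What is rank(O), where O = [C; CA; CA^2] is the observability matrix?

CA = [[-36, -9, -18]]
CA^2 = [[0, 27, -54]]
Observability matrix O = [C; CA; CA^2] = [[0, 3, -6], [-36, -9, -18], [0, 27, -54]]
The columns c1, c2, c3 of O are linearly dependent: -c1 + 2·c2 + c3 = 0 (check each entry), so rank(O) ≤ 2.
The 2×2 minor from rows 1, 2, columns 1, 2 is 0·(-9) - 3·(-36) = 0 - (-108) = 108 ≠ 0, so rank(O) = 2.
rank(O) = 2 < n = 3, so the pair (A, C) is not completely observable.

2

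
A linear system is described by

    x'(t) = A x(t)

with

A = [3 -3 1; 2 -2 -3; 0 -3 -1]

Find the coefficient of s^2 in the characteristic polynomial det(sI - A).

Expand det(sI - A) for the 3×3 matrix.
p(s) = s^3 - 10s + 33.
(Check: constant term = det(-A) = (-1)^3 det A = 33; coefficient of s^2 = -tr A = 0.)
The coefficient of s^2 is 0.

0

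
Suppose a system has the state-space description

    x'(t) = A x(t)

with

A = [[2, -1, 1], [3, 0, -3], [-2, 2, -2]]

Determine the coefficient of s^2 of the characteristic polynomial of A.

Expand det(sI - A) for the 3×3 matrix.
p(s) = s^3 + 7s - 6.
(Check: constant term = det(-A) = (-1)^3 det A = -6; coefficient of s^2 = -tr A = 0.)
The coefficient of s^2 is 0.

0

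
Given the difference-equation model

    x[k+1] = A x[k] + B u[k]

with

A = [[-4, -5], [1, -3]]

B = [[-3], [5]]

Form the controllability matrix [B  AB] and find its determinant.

AB = [[-13], [-18]]
Controllability matrix C = [B  AB] = [[-3, -13], [5, -18]]
det(C) = (-3)·(-18) - (-13)·5 = 54 - (-65) = 119
Since det(C) ≠ 0, rank(C) = 2 and the system is completely controllable.

119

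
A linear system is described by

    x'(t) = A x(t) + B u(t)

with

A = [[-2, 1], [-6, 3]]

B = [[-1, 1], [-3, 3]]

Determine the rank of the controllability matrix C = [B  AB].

1

AB = [[-1, 1], [-3, 3]]
Controllability matrix C = [B  AB] = [[-1, 1, -1, 1], [-3, 3, -3, 3]]
Every column of C is a scalar multiple of column 1 = [-1, -3] (multipliers 1, -1, 1, -1), so the columns span a one-dimensional space.
C ≠ 0, hence rank(C) = 1.
rank(C) = 1 < n = 2, so the pair (A, B) is not completely controllable.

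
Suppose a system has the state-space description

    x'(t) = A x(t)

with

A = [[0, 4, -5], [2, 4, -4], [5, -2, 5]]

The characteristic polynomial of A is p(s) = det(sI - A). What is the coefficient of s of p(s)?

Expand det(sI - A) for the 3×3 matrix.
p(s) = s^3 - 9s^2 + 29s.
(Check: constant term = det(-A) = (-1)^3 det A = 0; coefficient of s^2 = -tr A = -9.)
The coefficient of s is 29.

29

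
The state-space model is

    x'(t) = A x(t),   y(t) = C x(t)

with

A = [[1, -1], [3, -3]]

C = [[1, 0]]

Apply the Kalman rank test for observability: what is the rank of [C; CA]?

2

CA = [[1, -1]]
Observability matrix O = [C; CA] = [[1, 0], [1, -1]]
det(O) = 1·(-1) - 0·1 = -1 - 0 = -1 ≠ 0, so rank(O) = 2.
rank(O) = 2 = n, so the pair (A, C) is completely observable.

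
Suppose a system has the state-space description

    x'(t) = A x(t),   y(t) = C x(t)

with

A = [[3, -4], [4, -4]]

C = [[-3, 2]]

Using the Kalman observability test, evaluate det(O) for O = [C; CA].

CA = [[-1, 4]]
Observability matrix O = [C; CA] = [[-3, 2], [-1, 4]]
det(O) = (-3)·4 - 2·(-1) = -12 - (-2) = -10
Since det(O) ≠ 0, rank(O) = 2 and the system is completely observable.

-10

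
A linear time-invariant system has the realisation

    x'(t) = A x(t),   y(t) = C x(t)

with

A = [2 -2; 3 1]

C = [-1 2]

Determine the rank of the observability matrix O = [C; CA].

CA = [[4, 4]]
Observability matrix O = [C; CA] = [[-1, 2], [4, 4]]
det(O) = (-1)·4 - 2·4 = -4 - 8 = -12 ≠ 0, so rank(O) = 2.
rank(O) = 2 = n, so the pair (A, C) is completely observable.

2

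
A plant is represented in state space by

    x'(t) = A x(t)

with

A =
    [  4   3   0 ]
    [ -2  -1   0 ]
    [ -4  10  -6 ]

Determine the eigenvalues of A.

-6, 1, 2

det(sI - A) = s^3 - (tr A)s^2 + (M11 + M22 + M33)s - det A, where Mii is the 2×2 principal minor of A obtained by deleting row i and column i.
tr A = 4 + (-1) + (-6) = -3; M11 = (-1)·(-6) - 0·10 = 6 - 0 = 6; M22 = 4·(-6) - 0·(-4) = -24 - 0 = -24; M33 = 4·(-1) - 3·(-2) = -4 - (-6) = 2; sum of minors = -16.
det A = 4·((-1)·(-6) - 0·10) - 3·((-2)·(-6) - 0·(-4)) + 0·((-2)·10 - (-1)·(-4)) = 4·6 - 3·12 + 0·(-24) = -12.
So p(s) = det(sI - A) = s^3 + 3s^2 - 16s + 12.
Rational-root test: any integer root divides 12. Testing small divisors, s = 1 works: p(1) = 1 + 3 + (-16) + 12 = 0, so (s - 1) is a factor.
Dividing, p(s) = (s - 1)(s^2 + 4s - 12).
Factor s^2 + 4s - 12: two numbers with sum -4 and product -12 are 2 and -6, so s^2 + 4s - 12 = (s - 2)(s + 6).
Hence p(s) = (s - 2) (s - 1) (s + 6), with roots -6, 1, 2.
At least one eigenvalue has non-negative real part, so the system is not asymptotically stable.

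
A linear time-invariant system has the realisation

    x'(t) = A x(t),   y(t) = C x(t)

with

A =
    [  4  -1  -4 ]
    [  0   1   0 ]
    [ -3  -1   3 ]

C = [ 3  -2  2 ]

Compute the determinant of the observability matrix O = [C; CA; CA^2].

CA = [[6, -7, -6]]
CA^2 = [[42, -7, -42]]
Observability matrix O = [C; CA; CA^2] = [[3, -2, 2], [6, -7, -6], [42, -7, -42]]
Expanding along the first row, det(O) = 3·((-7)·(-42) - (-6)·(-7)) - (-2)·(6·(-42) - (-6)·42) + 2·(6·(-7) - (-7)·42) = 3·252 - (-2)·0 + 2·252 = 1260
Since det(O) ≠ 0, rank(O) = 3 and the system is completely observable.

1260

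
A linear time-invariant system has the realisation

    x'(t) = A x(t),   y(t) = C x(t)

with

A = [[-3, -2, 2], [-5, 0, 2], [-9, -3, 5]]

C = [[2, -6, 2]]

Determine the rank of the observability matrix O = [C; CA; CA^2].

2

CA = [[6, -10, 2]]
CA^2 = [[14, -18, 2]]
Observability matrix O = [C; CA; CA^2] = [[2, -6, 2], [6, -10, 2], [14, -18, 2]]
The columns c1, c2, c3 of O are linearly dependent: c1 + c2 + 2·c3 = 0 (check each entry), so rank(O) ≤ 2.
The 2×2 minor from rows 1, 2, columns 1, 2 is 2·(-10) - (-6)·6 = -20 - (-36) = 16 ≠ 0, so rank(O) = 2.
rank(O) = 2 < n = 3, so the pair (A, C) is not completely observable.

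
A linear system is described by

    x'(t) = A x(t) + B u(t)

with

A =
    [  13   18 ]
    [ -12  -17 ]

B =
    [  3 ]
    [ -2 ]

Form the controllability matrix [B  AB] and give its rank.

AB = [[3], [-2]]
Controllability matrix C = [B  AB] = [[3, 3], [-2, -2]]
Every column of C is a scalar multiple of column 1 = [3, -2] (multipliers 1, 1), so the columns span a one-dimensional space.
C ≠ 0, hence rank(C) = 1.
rank(C) = 1 < n = 2, so the pair (A, B) is not completely controllable.

1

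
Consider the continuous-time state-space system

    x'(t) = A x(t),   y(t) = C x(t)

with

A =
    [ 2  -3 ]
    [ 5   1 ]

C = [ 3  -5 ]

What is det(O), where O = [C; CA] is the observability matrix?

-137

CA = [[-19, -14]]
Observability matrix O = [C; CA] = [[3, -5], [-19, -14]]
det(O) = 3·(-14) - (-5)·(-19) = -42 - 95 = -137
Since det(O) ≠ 0, rank(O) = 2 and the system is completely observable.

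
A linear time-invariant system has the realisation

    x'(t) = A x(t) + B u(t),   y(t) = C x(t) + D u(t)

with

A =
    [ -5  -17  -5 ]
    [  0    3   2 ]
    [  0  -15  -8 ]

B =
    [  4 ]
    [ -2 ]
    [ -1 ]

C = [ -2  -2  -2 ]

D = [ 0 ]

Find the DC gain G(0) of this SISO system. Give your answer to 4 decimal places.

-16.0000

G(0) = C(-A)^{-1}B + D = -C A^{-1} B + D.
det A = -30, so A^{-1} = (1/-30)·adj(A) = [[-1/5, 61/30, 19/30], [0, -4/3, -1/3], [0, 5/2, 1/2]]
A^{-1} B = [-11/2, 3, -11/2]^T
C A^{-1} B = 16
G(0) = D - C A^{-1} B = 0 - (16) = -16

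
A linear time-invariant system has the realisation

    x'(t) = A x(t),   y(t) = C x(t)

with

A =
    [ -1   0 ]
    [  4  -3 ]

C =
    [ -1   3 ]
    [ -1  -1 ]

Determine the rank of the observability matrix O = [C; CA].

CA = [[13, -9], [-3, 3]]
Observability matrix O = [C; CA] = [[-1, 3], [-1, -1], [13, -9], [-3, 3]]
Take the 2×2 submatrix of O formed by rows 1, 2: [[-1, 3], [-1, -1]]. Its determinant is (-1)·(-1) - 3·(-1) = 1 - (-3) = 4 ≠ 0.
So rank(O) ≥ 2; since O has 2 columns, rank(O) = 2.
rank(O) = 2 = n, so the pair (A, C) is completely observable.

2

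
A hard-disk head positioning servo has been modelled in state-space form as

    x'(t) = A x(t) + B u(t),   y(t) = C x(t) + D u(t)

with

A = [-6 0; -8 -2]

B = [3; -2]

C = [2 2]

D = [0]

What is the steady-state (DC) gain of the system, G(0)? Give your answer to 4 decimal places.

-5.0000

G(0) = C(-A)^{-1}B + D = -C A^{-1} B + D.
det A = 12, so A^{-1} = (1/12)·adj(A) = [[-1/6, 0], [2/3, -1/2]]
A^{-1} B = [-1/2, 3]^T
C A^{-1} B = 5
G(0) = D - C A^{-1} B = 0 - (5) = -5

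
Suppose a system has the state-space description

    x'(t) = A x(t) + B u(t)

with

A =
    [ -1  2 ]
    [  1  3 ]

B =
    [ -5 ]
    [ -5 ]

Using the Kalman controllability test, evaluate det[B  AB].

AB = [[-5], [-20]]
Controllability matrix C = [B  AB] = [[-5, -5], [-5, -20]]
det(C) = (-5)·(-20) - (-5)·(-5) = 100 - 25 = 75
Since det(C) ≠ 0, rank(C) = 2 and the system is completely controllable.

75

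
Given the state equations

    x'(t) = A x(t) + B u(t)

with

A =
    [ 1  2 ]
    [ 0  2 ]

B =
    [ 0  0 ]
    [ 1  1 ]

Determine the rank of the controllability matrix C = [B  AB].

2

AB = [[2, 2], [2, 2]]
Controllability matrix C = [B  AB] = [[0, 0, 2, 2], [1, 1, 2, 2]]
Take the 2×2 submatrix of C formed by columns 1, 3: [[0, 2], [1, 2]]. Its determinant is 0·2 - 2·1 = 0 - 2 = -2 ≠ 0.
So rank(C) ≥ 2; since C has 2 rows, rank(C) = 2.
rank(C) = 2 = n, so the pair (A, B) is completely controllable.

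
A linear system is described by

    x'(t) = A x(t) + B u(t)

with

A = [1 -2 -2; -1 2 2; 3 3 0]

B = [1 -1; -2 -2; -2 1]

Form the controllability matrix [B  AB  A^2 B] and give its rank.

AB = [[9, 1], [-9, -1], [-3, -9]]
A^2B = [[33, 21], [-33, -21], [0, 0]]
Controllability matrix C = [B  AB  A^2B] = [[1, -1, 9, 1, 33, 21], [-2, -2, -9, -1, -33, -21], [-2, 1, -3, -9, 0, 0]]
Take the 3×3 submatrix of C formed by columns 1, 2, 3: [[1, -1, 9], [-2, -2, -9], [-2, 1, -3]]. Its determinant is 1·((-2)·(-3) - (-9)·1) - (-1)·((-2)·(-3) - (-9)·(-2)) + 9·((-2)·1 - (-2)·(-2)) = 1·15 - (-1)·(-12) + 9·(-6) = -51 ≠ 0.
So rank(C) ≥ 3; since C has 3 rows, rank(C) = 3.
rank(C) = 3 = n, so the pair (A, B) is completely controllable.

3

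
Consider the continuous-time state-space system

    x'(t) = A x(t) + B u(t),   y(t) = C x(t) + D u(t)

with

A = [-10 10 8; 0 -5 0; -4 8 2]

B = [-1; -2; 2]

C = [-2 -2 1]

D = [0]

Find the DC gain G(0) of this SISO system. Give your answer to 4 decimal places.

G(0) = C(-A)^{-1}B + D = -C A^{-1} B + D.
det A = -60, so A^{-1} = (1/-60)·adj(A) = [[1/6, -11/15, -2/3], [0, -1/5, 0], [1/3, -2/3, -5/6]]
A^{-1} B = [-1/30, 2/5, -2/3]^T
C A^{-1} B = -7/5
G(0) = D - C A^{-1} B = 0 - (-7/5) = 7/5 ≈ 1.4000

1.4000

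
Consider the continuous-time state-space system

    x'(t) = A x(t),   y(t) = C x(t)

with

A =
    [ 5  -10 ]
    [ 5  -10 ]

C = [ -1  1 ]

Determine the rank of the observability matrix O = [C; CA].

1

CA = [[0, 0]]
Observability matrix O = [C; CA] = [[-1, 1], [0, 0]]
Every row of O is a scalar multiple of row 1 = [-1, 1] (multipliers 1, 0), so the rows span a one-dimensional space.
O ≠ 0, hence rank(O) = 1.
rank(O) = 1 < n = 2, so the pair (A, C) is not completely observable.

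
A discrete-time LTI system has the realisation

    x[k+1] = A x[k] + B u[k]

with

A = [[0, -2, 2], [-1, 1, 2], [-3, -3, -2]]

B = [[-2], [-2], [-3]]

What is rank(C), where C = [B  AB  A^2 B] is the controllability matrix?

AB = [[-2], [-6], [18]]
A^2B = [[48], [32], [-12]]
Controllability matrix C = [B  AB  A^2B] = [[-2, -2, 48], [-2, -6, 32], [-3, 18, -12]]
det(C) = (-2)·((-6)·(-12) - 32·18) - (-2)·((-2)·(-12) - 32·(-3)) + 48·((-2)·18 - (-6)·(-3)) = (-2)·(-504) - (-2)·120 + 48·(-54) = -1344 ≠ 0, so rank(C) = 3.
rank(C) = 3 = n, so the pair (A, B) is completely controllable.

3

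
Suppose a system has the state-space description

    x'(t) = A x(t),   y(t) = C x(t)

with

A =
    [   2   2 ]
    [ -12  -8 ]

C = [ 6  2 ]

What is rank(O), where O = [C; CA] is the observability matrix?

CA = [[-12, -4]]
Observability matrix O = [C; CA] = [[6, 2], [-12, -4]]
Every row of O is a scalar multiple of row 1 = [6, 2] (multipliers 1, -2), so the rows span a one-dimensional space.
O ≠ 0, hence rank(O) = 1.
rank(O) = 1 < n = 2, so the pair (A, C) is not completely observable.

1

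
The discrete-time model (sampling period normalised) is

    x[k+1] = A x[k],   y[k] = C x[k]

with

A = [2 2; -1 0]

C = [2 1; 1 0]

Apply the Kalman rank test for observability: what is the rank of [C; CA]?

2

CA = [[3, 4], [2, 2]]
Observability matrix O = [C; CA] = [[2, 1], [1, 0], [3, 4], [2, 2]]
Take the 2×2 submatrix of O formed by rows 1, 2: [[2, 1], [1, 0]]. Its determinant is 2·0 - 1·1 = 0 - 1 = -1 ≠ 0.
So rank(O) ≥ 2; since O has 2 columns, rank(O) = 2.
rank(O) = 2 = n, so the pair (A, C) is completely observable.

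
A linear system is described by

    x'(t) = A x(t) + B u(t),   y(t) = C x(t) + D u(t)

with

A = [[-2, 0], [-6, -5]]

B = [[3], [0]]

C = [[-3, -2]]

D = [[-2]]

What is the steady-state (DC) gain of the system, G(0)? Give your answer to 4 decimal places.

G(0) = C(-A)^{-1}B + D = -C A^{-1} B + D.
det A = 10, so A^{-1} = (1/10)·adj(A) = [[-1/2, 0], [3/5, -1/5]]
A^{-1} B = [-3/2, 9/5]^T
C A^{-1} B = 9/10
G(0) = D - C A^{-1} B = -2 - (9/10) = -29/10 ≈ -2.9000

-2.9000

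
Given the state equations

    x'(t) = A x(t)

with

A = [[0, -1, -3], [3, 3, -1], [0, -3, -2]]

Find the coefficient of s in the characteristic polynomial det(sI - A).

-6

Expand det(sI - A) for the 3×3 matrix.
p(s) = s^3 - s^2 - 6s - 21.
(Check: constant term = det(-A) = (-1)^3 det A = -21; coefficient of s^2 = -tr A = -1.)
The coefficient of s is -6.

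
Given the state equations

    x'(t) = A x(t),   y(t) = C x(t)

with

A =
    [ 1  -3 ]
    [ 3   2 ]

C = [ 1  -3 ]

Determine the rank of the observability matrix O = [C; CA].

CA = [[-8, -9]]
Observability matrix O = [C; CA] = [[1, -3], [-8, -9]]
det(O) = 1·(-9) - (-3)·(-8) = -9 - 24 = -33 ≠ 0, so rank(O) = 2.
rank(O) = 2 = n, so the pair (A, C) is completely observable.

2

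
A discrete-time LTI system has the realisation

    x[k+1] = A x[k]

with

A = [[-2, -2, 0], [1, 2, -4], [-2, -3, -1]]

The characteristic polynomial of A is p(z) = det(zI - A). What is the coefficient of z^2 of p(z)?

Expand det(zI - A) for the 3×3 matrix.
p(z) = z^3 + z^2 - 14z - 10.
(Check: constant term = det(-A) = (-1)^3 det A = -10; coefficient of z^2 = -tr A = 1.)
The coefficient of z^2 is 1.

1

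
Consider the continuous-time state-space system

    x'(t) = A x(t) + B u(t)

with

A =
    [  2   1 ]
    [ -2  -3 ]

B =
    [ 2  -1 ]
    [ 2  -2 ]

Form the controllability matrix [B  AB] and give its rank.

AB = [[6, -4], [-10, 8]]
Controllability matrix C = [B  AB] = [[2, -1, 6, -4], [2, -2, -10, 8]]
Take the 2×2 submatrix of C formed by columns 1, 2: [[2, -1], [2, -2]]. Its determinant is 2·(-2) - (-1)·2 = -4 - (-2) = -2 ≠ 0.
So rank(C) ≥ 2; since C has 2 rows, rank(C) = 2.
rank(C) = 2 = n, so the pair (A, B) is completely controllable.

2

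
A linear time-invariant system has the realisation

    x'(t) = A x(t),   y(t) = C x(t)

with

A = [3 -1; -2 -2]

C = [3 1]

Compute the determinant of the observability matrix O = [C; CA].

-22

CA = [[7, -5]]
Observability matrix O = [C; CA] = [[3, 1], [7, -5]]
det(O) = 3·(-5) - 1·7 = -15 - 7 = -22
Since det(O) ≠ 0, rank(O) = 2 and the system is completely observable.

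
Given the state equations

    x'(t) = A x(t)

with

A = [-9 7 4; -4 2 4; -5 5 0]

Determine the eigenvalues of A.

-5, -2, 0

det(sI - A) = s^3 - (tr A)s^2 + (M11 + M22 + M33)s - det A, where Mii is the 2×2 principal minor of A obtained by deleting row i and column i.
tr A = (-9) + 2 + 0 = -7; M11 = 2·0 - 4·5 = 0 - 20 = -20; M22 = (-9)·0 - 4·(-5) = 0 - (-20) = 20; M33 = (-9)·2 - 7·(-4) = -18 - (-28) = 10; sum of minors = 10.
det A = (-9)·(2·0 - 4·5) - 7·((-4)·0 - 4·(-5)) + 4·((-4)·5 - 2·(-5)) = (-9)·(-20) - 7·20 + 4·(-10) = 0.
So p(s) = det(sI - A) = s^3 + 7s^2 + 10s.
The constant term is 0, so p(s) = s(s^2 + 7s + 10).
Factor s^2 + 7s + 10: two numbers with sum -7 and product 10 are -2 and -5, so s^2 + 7s + 10 = (s + 2)(s + 5).
Hence p(s) = s (s + 2) (s + 5), with roots -5, -2, 0.
At least one eigenvalue has non-negative real part, so the system is not asymptotically stable.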